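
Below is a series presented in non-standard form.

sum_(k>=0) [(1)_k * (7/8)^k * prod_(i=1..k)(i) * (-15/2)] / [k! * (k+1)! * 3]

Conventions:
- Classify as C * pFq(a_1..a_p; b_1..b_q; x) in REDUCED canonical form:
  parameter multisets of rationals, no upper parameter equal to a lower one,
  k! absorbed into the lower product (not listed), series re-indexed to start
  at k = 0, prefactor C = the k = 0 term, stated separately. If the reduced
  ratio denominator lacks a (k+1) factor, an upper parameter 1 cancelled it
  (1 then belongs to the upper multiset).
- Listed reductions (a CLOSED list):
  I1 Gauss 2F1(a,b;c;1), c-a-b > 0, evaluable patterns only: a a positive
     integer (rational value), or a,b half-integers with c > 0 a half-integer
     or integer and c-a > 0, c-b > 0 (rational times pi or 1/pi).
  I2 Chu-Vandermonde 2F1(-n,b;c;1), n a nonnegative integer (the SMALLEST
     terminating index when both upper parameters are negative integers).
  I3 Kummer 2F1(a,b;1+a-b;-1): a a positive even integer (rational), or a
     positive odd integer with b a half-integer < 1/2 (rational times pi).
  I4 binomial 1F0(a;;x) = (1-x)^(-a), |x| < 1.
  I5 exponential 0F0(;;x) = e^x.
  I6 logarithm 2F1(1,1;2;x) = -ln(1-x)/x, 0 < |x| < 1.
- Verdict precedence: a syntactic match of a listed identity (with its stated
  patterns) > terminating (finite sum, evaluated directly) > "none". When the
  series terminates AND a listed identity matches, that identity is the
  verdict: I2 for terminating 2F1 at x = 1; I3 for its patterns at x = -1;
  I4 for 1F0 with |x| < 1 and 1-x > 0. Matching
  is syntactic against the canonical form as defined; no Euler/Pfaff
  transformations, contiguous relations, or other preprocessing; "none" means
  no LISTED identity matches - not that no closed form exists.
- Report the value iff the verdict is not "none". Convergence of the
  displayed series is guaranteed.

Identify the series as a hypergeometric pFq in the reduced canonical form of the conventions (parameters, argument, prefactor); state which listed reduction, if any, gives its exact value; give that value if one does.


Canonical form: C = -5/2 times 2F1 with upper {1, 1}, lower {2}, x = 7/8. Verdict: the I6 logarithm reduction matches (the logarithm: parameters (1,1;2), x = 7/8). Value: (20/7) * ln(1/8).

First insight: with t_0 = -5/2, the constant factors (C = -5/2, x = 7/8) combine into one prefactor.
Consecutive-term ratio: r(k) = (7/8) * (k+1) (k+1) / [(k+2) (k+1)] ; factor over Q: parameters, x = (7/8), and C = -5/2.


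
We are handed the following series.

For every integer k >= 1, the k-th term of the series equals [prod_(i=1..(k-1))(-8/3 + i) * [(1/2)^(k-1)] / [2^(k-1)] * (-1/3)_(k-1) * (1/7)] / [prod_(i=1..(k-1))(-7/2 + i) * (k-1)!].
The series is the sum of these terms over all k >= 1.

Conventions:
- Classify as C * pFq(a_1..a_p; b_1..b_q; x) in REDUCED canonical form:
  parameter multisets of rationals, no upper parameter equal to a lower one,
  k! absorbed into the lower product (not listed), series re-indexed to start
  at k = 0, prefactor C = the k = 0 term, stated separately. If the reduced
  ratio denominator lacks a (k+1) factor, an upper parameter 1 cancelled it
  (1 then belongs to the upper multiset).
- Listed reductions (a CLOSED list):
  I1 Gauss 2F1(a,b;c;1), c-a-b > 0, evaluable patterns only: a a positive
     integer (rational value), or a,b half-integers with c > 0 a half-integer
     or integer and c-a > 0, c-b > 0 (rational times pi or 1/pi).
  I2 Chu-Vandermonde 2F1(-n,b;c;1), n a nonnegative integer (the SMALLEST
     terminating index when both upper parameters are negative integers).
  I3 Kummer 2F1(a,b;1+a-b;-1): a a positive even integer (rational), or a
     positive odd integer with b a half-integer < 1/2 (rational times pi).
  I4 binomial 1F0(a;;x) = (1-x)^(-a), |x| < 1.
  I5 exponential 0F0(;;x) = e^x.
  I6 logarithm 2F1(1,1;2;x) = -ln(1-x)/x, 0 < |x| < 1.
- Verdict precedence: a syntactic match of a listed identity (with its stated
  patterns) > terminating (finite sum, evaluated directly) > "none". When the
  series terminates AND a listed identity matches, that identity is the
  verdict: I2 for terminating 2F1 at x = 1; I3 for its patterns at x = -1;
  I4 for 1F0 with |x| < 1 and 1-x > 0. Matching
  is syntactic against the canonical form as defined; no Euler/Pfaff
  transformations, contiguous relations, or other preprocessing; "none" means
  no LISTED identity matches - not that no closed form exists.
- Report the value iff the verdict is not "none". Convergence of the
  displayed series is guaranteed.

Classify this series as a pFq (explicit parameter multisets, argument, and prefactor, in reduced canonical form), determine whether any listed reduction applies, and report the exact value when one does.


Key step: t_0 being 1/7, the two k-th powers (prefactor 1/7) combine into one argument.
Ratio: r(k) = (1/4) * (k-5/3) (k-1/3) / [(k-5/2) (k+1)] - rational; roots negated = parameters, x = (1/4), C = 1/7.

Canonical form: C = 1/7 times 2F1 with upper {-5/3, -1/3}, lower {-5/2}, x = 1/4. Verdict: none. A 2F1 with upper {-5/3, -1/3} fits none of I1-I6 at x = 1/4; the sum runs forever.


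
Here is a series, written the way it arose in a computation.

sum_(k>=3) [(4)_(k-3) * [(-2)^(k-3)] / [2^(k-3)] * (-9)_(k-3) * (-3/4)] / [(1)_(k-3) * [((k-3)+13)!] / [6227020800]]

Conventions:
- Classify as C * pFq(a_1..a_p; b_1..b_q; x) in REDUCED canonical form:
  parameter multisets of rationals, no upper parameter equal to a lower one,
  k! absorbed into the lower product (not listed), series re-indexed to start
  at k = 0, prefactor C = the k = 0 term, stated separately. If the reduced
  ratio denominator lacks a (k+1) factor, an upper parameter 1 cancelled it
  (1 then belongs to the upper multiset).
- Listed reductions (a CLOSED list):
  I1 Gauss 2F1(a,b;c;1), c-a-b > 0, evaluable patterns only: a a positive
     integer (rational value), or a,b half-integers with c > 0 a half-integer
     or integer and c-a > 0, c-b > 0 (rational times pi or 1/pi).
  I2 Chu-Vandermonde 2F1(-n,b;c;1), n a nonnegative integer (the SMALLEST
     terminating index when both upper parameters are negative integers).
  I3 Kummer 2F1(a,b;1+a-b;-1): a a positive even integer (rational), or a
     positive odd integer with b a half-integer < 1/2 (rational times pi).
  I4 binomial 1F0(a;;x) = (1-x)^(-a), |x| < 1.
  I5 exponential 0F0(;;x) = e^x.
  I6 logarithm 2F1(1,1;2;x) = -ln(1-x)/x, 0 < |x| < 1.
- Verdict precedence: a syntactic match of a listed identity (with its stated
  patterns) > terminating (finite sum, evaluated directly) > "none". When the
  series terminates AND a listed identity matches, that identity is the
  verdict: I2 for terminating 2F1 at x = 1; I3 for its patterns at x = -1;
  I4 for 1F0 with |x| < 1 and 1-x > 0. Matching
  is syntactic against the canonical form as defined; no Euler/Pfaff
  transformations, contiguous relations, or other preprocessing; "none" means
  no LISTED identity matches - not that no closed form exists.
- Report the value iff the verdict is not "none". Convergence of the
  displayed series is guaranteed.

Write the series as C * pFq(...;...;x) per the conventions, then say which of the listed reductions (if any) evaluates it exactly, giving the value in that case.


Key observation: t_0 = -3/4 here, and the denominator's factorial ratio (C = -3/4) is a lower Pochhammer.
Term ratio: r(k) = (-1) * (k-9) (k+4) / [(k+14) (k+1)] - rational in k, leading ratio (-1); with t_0 = -3/4, classification follows.

The series (x = -1) is 2F1: upper {-9, 4}, lower {14}, prefactor -3/4. Verdict: the Kummer evaluation I3 applies (x = -1; c = 14 equals 1+a-b for upper {-9, 4}: listed pattern). Hence: -39/4.


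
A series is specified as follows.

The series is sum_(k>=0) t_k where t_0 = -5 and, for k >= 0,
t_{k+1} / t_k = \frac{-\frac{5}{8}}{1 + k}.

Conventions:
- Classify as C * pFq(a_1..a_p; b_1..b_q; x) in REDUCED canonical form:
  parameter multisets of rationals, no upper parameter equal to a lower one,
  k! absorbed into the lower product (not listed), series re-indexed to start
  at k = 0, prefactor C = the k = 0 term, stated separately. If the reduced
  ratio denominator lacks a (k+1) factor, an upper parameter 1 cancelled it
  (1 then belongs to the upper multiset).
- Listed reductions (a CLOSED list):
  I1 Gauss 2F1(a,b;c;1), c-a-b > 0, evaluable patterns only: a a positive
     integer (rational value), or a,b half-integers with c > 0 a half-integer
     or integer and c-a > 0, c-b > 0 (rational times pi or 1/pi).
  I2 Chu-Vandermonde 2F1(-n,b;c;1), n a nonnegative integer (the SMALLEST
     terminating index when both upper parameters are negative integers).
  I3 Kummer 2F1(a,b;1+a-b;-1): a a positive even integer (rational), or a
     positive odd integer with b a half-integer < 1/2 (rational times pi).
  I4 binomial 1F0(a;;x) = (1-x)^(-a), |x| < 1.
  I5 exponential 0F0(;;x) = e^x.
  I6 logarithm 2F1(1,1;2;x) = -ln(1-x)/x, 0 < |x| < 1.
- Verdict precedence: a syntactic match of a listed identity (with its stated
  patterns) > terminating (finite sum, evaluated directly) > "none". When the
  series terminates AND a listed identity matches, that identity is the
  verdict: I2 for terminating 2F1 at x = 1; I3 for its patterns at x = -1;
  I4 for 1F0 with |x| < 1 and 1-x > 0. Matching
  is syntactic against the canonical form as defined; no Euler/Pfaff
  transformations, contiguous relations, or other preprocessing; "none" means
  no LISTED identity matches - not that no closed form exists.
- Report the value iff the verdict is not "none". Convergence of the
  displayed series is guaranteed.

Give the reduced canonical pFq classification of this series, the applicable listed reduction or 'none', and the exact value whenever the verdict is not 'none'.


x = -\frac{5}{8} here; the reduced form reads 0F0, upper {-}, lower {-}, C = -5. Verdict: this is the exponential series (I5) (the 0F0 exponential series at x = -\frac{5}{8}). Hence: \left(-5\right) \cdot e^{-\frac{5}{8}}.

Structural cue: t_0 being -5, factor the ratio over Q (C = -5): negated roots = parameters.
Adjacent-term ratio: r(k) = -\frac{5}{8} * 1 / [(k+1)] - poly over poly, x = -\frac{5}{8} from leading terms; C = -5 at k = 0.


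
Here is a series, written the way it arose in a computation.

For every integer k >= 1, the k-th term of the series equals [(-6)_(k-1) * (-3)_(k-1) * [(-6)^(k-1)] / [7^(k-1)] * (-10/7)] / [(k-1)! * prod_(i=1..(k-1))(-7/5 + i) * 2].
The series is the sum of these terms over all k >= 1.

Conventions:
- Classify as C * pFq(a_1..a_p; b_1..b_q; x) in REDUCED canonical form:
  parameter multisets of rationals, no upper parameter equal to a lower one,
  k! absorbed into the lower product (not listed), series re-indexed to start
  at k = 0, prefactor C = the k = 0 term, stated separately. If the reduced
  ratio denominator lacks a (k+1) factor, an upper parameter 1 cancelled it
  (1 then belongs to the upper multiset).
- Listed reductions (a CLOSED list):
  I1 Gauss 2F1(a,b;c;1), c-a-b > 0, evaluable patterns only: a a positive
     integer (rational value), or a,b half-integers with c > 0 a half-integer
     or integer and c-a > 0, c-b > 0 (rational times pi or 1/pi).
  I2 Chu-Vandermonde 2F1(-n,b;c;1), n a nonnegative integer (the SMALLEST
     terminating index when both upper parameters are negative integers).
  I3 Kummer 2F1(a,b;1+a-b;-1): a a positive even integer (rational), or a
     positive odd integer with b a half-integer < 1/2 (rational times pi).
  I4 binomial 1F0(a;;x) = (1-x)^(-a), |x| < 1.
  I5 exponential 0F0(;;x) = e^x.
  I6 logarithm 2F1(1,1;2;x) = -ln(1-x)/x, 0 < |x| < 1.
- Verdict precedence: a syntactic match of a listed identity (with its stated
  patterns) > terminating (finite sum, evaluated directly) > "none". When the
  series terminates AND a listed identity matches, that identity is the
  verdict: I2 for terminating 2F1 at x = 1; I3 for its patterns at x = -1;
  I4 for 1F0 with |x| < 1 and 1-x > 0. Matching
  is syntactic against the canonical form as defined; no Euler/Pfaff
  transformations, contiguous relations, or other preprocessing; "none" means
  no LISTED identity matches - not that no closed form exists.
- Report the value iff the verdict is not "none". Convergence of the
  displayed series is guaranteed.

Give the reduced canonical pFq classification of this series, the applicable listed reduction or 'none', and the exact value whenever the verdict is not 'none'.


Reduced: x = -6/7, 2F1, upper = {-6, -3}, lower = {-2/5}, C = -5/7. Verdict: terminating - no listed pattern fits, but -3 in the upper list cuts the series at k = 3; direct evaluation. Sum: 67135/2401.

Key observation: t_0 = -5/7 here, and the constant factors (C = -5/7, x = -6/7) combine into one prefactor.
Step ratio: r(k) = (-6/7) * (k-6) (k-3) / [(k-2/5) (k+1)] - rational in k, leading ratio (-6/7); with t_0 = -5/7, classification follows.


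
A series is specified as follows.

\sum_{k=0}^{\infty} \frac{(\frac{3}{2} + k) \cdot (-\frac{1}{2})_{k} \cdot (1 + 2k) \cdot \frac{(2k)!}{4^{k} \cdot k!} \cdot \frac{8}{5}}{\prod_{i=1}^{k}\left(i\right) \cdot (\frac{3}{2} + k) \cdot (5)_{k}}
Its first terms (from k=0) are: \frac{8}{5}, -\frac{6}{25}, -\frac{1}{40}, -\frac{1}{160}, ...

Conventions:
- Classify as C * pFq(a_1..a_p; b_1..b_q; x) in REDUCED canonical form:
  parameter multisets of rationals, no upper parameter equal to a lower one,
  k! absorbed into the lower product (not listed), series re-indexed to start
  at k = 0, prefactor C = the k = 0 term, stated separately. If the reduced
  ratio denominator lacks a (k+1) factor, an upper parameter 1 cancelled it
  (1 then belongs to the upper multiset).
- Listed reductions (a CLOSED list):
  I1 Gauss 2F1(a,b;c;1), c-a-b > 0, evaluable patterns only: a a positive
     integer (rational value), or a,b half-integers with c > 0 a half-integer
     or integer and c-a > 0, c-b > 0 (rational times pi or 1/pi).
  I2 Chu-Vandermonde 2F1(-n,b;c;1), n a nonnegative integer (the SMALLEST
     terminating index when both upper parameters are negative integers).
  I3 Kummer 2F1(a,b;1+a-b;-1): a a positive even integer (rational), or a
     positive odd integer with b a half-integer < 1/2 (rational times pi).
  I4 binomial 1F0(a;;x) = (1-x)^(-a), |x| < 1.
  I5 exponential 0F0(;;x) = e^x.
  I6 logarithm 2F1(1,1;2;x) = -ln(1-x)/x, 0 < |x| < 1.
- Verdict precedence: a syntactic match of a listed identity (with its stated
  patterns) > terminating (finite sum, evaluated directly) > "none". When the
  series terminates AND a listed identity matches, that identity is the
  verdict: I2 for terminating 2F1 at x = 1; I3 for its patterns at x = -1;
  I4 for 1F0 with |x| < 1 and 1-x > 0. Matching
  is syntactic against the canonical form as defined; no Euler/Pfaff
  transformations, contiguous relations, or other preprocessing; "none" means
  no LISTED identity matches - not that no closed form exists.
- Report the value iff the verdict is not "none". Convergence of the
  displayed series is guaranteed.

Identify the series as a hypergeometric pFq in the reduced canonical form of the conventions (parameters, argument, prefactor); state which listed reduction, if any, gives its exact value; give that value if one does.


This is \frac{8}{5} * 2F1(-\frac{1}{2}, \frac{3}{2}; 5; 1) in reduced canonical form. Verdict at x = 1: the half-integer Gauss pattern (I1) matches (x = 1; upper {-\frac{1}{2}, \frac{3}{2}} half-integers, c = 5 in the evaluable pattern). Sum: \frac{32768}{7875} / \pi.

Key step: from the first term \frac{8}{5}: k + 3/2 divides numerator and denominator alike; C = 8/5, x = 1 after cancelling.
Ratio: r(k) = 1 * (k-\frac{1}{2}) (k+\frac{3}{2}) / [(k+5) (k+1)] - poly over poly, x = 1 from leading terms; C = \frac{8}{5} at k = 0.


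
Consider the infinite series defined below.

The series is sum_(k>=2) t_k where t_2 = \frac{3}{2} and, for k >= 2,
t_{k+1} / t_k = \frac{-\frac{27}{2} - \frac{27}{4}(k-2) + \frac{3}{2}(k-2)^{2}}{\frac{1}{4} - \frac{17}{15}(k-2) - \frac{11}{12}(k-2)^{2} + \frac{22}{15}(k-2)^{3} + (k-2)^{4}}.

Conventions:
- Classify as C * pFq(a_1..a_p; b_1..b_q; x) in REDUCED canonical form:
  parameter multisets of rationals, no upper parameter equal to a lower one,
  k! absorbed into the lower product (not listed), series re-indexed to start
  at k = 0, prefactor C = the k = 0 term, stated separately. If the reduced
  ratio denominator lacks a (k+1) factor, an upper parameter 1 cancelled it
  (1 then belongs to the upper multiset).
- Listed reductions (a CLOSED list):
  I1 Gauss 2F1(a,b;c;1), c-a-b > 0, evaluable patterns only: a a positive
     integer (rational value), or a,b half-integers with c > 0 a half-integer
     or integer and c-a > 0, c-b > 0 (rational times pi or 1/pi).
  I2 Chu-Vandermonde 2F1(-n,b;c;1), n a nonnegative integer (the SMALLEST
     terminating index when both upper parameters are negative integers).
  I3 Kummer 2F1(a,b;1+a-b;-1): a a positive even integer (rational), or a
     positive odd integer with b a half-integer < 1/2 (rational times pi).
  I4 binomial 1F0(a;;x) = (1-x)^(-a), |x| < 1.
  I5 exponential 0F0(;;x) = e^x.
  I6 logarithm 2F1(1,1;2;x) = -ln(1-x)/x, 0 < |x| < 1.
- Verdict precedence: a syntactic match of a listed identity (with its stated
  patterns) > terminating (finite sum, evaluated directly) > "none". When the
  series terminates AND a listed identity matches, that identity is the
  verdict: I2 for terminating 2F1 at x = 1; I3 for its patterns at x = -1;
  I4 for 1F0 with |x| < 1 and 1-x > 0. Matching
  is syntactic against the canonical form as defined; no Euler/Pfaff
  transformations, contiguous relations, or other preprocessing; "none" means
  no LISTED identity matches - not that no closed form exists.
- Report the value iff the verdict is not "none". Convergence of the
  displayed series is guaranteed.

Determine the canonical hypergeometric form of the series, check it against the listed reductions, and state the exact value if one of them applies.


Prefactor \frac{3}{2}, argument \frac{3}{2}: 1F2 with upper {-6} over lower {-\frac{5}{6}, -\frac{1}{5}}. Verdict: terminating - upper parameter -6 makes this a finite sum (last index 6), evaluated exactly. Sum: \frac{12112570893}{29434496}.

The tell: t_0 being \frac{3}{2}, roots of the ratio polynomials (C = 3/2) are the negated parameters.
Term ratio: r(k) = \frac{3}{2} * (k-6) / [(k-\frac{5}{6}) (k-\frac{1}{5}) (k+1)] - poly over poly, x = \frac{3}{2} from leading terms; C = \frac{3}{2} at k = 0.


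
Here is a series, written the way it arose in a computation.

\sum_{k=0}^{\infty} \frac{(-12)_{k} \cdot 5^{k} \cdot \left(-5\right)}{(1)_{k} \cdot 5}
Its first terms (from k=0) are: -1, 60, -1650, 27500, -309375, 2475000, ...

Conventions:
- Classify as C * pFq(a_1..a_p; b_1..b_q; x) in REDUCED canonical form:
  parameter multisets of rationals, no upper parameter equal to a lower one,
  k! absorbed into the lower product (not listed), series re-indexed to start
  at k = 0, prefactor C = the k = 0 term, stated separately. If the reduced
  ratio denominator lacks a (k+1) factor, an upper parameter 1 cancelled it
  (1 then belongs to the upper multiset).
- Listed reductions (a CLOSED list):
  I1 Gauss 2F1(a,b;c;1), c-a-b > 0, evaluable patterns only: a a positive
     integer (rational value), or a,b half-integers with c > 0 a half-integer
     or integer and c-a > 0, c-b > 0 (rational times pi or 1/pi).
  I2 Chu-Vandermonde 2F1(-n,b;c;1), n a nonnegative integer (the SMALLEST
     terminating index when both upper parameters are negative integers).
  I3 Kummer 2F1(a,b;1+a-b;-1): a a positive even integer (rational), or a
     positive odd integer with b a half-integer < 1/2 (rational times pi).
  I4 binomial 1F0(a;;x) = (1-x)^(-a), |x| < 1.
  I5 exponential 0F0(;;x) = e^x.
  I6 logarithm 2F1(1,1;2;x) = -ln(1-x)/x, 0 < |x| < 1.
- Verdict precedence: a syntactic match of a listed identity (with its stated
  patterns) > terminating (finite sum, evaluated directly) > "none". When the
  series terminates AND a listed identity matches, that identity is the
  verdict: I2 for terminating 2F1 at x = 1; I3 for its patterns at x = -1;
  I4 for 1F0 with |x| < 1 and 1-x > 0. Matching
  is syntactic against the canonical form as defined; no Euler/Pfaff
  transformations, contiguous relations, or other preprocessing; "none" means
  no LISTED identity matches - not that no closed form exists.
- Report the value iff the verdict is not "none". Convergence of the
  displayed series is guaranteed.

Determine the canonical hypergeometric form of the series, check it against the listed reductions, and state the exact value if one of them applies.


Key observation: from the first term -1: (1)_k (C = -1, x = 5) is k! itself.
Consecutive-term ratio: r(k) = 5 * (k-12) / [(k+1)] - poly over poly, x = 5 from leading terms; C = -1 at k = 0.

Prefactor -1, argument 5: 1F0 with upper {-12} over lower {-}. Verdict: terminating - no listed pattern fits, but -12 in the upper list cuts the series at k = 12; direct evaluation. Exact value: -16777216.


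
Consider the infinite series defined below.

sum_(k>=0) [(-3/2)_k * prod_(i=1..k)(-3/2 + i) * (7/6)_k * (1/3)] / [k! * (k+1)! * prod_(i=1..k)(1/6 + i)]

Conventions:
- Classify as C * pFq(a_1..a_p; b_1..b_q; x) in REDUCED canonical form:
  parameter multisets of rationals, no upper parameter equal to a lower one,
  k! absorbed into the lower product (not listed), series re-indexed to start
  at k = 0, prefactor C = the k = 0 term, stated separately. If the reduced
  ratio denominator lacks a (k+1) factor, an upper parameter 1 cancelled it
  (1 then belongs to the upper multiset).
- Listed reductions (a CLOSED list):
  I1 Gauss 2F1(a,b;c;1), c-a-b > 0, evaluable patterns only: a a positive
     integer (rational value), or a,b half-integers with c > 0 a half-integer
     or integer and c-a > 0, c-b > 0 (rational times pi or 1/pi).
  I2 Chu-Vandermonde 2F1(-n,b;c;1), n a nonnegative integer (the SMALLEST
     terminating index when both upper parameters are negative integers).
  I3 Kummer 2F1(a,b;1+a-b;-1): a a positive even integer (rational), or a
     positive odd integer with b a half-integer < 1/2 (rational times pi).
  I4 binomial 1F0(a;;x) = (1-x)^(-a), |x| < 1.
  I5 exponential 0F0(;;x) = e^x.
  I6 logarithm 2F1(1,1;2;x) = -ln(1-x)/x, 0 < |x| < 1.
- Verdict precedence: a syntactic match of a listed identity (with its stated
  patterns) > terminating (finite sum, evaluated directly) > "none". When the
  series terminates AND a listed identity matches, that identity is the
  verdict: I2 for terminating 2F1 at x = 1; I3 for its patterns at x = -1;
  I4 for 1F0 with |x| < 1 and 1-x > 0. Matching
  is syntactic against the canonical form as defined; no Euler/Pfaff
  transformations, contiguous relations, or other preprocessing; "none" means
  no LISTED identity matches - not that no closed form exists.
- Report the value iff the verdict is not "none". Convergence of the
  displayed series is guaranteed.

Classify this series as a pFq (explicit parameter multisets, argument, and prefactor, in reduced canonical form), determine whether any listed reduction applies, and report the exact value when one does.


Canonical form: C = 1/3 times 2F1 with upper {-3/2, -1/2}, lower {2}, x = 1. Verdict: this is Gauss (I1, half-integer pattern) (x = 1; upper {-3/2, -1/2} half-integers, c = 2 in the evaluable pattern). Hence: (64/45) / pi.

Structural cue: t_0 being 1/3, the lower running product (C = 1/3) is a rising factorial.
Ratio: r(k) = 1 * (k-3/2) (k-1/2) / [(k+2) (k+1)] - rational; roots negated = parameters, x = 1, C = 1/3.


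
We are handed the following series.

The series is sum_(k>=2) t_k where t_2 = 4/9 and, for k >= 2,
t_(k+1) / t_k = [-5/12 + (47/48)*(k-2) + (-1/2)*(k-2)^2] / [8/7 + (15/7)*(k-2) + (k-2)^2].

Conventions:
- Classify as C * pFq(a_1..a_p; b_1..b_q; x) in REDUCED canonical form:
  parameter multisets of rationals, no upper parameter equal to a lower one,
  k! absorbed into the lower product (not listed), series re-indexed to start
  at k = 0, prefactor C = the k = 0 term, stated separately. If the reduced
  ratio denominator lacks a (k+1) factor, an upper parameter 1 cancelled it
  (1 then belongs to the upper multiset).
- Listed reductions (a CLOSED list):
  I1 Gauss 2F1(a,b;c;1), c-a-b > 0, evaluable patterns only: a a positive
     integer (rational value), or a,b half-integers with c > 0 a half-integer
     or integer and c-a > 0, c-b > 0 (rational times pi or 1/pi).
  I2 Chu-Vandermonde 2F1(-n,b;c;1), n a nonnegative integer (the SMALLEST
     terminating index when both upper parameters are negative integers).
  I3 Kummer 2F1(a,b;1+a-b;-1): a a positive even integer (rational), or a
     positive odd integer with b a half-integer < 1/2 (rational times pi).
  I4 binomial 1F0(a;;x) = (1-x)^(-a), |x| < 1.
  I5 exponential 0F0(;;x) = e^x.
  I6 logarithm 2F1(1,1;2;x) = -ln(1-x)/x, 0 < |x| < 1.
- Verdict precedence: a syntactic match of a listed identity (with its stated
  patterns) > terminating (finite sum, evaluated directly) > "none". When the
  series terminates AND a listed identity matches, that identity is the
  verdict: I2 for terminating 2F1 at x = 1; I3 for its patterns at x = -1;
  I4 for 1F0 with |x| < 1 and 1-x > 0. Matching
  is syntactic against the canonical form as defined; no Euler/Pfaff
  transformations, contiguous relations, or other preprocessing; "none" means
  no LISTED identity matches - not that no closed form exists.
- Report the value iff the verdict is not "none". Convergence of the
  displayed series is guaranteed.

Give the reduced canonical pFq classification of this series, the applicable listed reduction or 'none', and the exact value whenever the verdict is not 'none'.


x = -1/2 here; the reduced form reads 2F1, upper {-4/3, -5/8}, lower {8/7}, C = 4/9. Verdict: none here - no I1-I6 shape fits x = -1/2 with lower {8/7}.

The tell: x = (-1/2) and the expanded ratio factors over Q; prefactor 4/9, roots give parameters.
Ratio: r(k) = (-1/2) * (k-4/3) (k-5/8) / [(k+8/7) (k+1)] - rational in k. x = (-1/2); t_0 = 4/9; negate the roots.


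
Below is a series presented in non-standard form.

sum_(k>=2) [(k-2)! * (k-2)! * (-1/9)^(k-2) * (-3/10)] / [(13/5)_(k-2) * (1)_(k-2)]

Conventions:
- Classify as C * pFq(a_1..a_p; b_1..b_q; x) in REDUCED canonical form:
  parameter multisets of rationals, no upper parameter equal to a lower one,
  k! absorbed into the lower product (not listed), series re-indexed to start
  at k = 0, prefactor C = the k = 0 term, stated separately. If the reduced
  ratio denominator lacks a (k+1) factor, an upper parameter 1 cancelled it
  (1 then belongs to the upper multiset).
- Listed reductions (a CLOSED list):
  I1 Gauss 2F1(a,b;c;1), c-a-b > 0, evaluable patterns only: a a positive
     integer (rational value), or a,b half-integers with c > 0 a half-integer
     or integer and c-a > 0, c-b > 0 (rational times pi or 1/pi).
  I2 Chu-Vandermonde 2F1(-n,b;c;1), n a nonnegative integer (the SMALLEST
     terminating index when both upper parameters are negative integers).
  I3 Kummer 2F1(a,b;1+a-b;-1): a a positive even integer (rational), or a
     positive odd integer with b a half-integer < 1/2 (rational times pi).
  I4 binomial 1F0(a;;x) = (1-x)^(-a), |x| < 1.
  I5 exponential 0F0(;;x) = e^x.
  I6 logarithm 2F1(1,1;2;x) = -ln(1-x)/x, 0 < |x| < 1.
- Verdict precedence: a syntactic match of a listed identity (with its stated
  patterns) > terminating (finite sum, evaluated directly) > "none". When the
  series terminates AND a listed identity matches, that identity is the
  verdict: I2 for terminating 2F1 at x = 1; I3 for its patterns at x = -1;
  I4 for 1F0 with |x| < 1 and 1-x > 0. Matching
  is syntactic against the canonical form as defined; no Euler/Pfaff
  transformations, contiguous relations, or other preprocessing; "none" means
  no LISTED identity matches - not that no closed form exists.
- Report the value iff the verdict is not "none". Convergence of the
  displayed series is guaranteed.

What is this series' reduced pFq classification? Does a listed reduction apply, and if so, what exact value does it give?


Key observation: x = (-1/9) and the factorial ratio (C = -3/10) (k+a-1)!/(a-1)! is a rising factorial (a)_k.
Term ratio: r(k) = (-1/9) * (k+1) (k+1) / [(k+13/5) (k+1)] - rational; roots negated = parameters, x = (-1/9), C = -3/10.

x = -1/9 here; the reduced form reads 2F1, upper {1, 1}, lower {13/5}, C = -3/10. Verdict: none (x = -1/9): each listed identity misses the multisets {1, 1} ; {13/5}.


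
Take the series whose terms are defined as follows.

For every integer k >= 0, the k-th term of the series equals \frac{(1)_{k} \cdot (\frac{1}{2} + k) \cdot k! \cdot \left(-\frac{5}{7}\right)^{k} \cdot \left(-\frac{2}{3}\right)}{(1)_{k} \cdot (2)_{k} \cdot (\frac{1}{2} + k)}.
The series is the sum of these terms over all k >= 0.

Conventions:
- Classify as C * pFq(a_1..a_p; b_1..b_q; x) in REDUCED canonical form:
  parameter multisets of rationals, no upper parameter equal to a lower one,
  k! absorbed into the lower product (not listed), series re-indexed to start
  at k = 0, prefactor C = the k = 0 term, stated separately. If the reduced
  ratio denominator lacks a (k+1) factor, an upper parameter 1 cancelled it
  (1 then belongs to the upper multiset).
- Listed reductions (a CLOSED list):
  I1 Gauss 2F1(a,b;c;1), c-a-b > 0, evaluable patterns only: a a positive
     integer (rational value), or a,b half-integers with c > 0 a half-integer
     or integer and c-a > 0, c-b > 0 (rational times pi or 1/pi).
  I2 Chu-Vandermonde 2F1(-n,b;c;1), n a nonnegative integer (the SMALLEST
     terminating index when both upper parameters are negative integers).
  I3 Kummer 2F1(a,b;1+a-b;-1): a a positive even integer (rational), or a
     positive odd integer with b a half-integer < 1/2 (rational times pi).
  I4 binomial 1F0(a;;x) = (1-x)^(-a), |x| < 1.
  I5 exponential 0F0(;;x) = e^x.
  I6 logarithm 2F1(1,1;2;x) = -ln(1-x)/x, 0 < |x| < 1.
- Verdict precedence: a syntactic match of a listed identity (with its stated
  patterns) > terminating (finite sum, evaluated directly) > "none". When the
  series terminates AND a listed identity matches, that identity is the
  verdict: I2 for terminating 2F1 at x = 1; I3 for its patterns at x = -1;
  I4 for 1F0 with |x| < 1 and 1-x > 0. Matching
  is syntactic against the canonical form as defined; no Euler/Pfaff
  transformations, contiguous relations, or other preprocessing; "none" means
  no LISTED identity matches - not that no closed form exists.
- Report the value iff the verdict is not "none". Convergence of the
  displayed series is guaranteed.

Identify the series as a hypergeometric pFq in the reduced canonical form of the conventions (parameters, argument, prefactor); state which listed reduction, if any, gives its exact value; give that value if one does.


Reduced: x = -\frac{5}{7}, 2F1, upper = {1, 1}, lower = {2}, C = -\frac{2}{3}. Verdict (x = -\frac{5}{7}): the logarithmic series (I6) applies (the logarithm: parameters (1,1;2), x = -\frac{5}{7}). Its exact value is \left(-\frac{14}{15}\right) \cdot \ln\left(\frac{12}{7}\right).

Key step: x = -\frac{5}{7} and the factorial ratio (C = -2/3) (k+a-1)!/(a-1)! is a rising factorial (a)_k.
Ratio: r(k) = -\frac{5}{7} * (k+1) (k+1) / [(k+2) (k+1)] - rational in k, leading ratio -\frac{5}{7}; with t_0 = -\frac{2}{3}, classification follows.


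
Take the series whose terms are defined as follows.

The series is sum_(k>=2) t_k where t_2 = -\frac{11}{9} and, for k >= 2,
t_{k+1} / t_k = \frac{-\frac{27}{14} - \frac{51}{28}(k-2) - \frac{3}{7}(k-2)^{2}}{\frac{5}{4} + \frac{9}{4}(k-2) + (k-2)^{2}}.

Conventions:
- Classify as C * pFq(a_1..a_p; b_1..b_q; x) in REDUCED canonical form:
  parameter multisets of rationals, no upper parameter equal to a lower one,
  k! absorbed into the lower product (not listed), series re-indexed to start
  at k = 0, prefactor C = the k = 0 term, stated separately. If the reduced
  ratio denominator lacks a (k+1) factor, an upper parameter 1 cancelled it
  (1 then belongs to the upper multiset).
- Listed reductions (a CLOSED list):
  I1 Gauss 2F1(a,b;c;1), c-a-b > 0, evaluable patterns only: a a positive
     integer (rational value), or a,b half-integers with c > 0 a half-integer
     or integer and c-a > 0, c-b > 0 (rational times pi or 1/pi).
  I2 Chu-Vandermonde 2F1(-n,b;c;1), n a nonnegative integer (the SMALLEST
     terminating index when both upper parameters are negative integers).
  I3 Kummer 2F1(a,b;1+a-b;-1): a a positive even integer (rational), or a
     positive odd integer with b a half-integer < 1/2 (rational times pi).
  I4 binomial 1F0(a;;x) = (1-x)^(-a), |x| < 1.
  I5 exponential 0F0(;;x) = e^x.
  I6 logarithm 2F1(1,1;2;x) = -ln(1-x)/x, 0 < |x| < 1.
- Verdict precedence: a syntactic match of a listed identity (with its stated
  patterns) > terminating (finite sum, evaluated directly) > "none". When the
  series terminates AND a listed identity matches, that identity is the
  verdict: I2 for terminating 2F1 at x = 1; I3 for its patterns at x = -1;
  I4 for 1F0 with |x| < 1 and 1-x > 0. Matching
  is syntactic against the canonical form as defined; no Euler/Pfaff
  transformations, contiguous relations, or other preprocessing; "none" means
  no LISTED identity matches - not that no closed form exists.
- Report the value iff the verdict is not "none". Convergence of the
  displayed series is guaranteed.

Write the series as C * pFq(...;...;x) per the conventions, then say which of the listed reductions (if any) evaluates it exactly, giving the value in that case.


x = -\frac{3}{7} here; the reduced form reads 2F1, upper {2, \frac{9}{4}}, lower {\frac{5}{4}}, C = -\frac{11}{9}. Verdict: none (x = -\frac{3}{7}): each listed identity misses the multisets {2, \frac{9}{4}} ; {\frac{5}{4}}.

The tell: t_0 = -\frac{11}{9} here, and roots of the ratio polynomials (C = -11/9) are the negated parameters.
Step ratio: r(k) = -\frac{3}{7} * (k+2) (k+\frac{9}{4}) / [(k+\frac{5}{4}) (k+1)] - rational in k. x = -\frac{3}{7}; t_0 = -\frac{11}{9}; negate the roots.


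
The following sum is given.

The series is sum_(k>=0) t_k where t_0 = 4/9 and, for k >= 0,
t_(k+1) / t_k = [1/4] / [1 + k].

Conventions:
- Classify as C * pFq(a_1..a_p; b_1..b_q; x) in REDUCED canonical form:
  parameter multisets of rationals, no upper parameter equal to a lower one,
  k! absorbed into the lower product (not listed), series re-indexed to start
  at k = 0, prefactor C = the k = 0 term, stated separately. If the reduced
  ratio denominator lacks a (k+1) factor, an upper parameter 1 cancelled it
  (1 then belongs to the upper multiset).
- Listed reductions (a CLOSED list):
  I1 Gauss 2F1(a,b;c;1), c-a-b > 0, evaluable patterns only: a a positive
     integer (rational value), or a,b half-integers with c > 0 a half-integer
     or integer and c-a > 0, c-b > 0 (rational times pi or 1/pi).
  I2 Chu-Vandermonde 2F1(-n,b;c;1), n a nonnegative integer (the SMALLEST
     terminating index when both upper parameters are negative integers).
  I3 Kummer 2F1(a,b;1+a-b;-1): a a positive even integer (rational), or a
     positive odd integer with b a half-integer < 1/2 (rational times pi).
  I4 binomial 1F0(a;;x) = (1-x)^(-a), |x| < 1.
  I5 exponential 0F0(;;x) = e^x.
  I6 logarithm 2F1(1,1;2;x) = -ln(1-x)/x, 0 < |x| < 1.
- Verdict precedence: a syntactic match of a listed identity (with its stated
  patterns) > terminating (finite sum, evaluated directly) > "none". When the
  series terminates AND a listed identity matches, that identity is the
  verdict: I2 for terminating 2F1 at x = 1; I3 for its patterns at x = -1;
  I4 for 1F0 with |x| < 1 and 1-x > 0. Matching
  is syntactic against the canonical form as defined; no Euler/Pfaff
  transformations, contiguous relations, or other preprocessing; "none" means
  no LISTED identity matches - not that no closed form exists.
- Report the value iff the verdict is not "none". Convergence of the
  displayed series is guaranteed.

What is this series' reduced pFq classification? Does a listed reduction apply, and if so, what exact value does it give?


With C = 4/9: the canonical form is 0F0(-; -; 1/4). Verdict: exponential (I5) applies (the 0F0 exponential series at x = 1/4). Value: (4/9) * e^(1/4).

Key step: from the first term 4/9: factor the ratio over Q (C = 4/9): negated roots = parameters.
Ratio: r(k) = (1/4) * 1 / [(k+1)] - rational in k. x = (1/4); t_0 = 4/9; negate the roots.


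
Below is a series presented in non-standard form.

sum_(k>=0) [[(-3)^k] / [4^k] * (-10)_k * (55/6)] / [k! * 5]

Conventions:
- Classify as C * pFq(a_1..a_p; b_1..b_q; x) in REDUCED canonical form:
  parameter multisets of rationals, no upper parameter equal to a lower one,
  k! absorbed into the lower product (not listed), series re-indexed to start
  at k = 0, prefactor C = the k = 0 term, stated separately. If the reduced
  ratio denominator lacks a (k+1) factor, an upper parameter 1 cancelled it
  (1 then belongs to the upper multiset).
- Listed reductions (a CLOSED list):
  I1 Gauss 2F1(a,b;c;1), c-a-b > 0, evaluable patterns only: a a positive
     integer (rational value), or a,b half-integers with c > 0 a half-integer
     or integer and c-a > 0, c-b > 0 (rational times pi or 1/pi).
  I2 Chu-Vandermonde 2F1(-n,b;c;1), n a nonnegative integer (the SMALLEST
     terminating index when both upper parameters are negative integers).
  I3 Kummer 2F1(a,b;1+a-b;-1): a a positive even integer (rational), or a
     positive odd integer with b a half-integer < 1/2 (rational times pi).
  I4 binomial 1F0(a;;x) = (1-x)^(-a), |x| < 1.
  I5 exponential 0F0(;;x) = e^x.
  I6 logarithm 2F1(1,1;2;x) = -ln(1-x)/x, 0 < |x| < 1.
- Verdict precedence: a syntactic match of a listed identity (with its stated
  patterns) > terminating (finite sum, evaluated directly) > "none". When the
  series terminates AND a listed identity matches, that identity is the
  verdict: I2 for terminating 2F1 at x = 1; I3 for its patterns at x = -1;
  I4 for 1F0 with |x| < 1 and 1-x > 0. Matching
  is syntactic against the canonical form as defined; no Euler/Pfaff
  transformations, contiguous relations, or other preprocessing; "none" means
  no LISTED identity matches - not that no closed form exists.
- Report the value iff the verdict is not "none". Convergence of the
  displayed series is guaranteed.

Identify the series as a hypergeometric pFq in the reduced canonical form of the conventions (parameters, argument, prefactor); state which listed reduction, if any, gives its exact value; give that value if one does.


Key observation: with t_0 = 11/6, the constant factors (C = 11/6) combine into one prefactor.
Adjacent-term ratio: r(k) = (-3/4) * (k-10) / [(k+1)] ; factor over Q: parameters, x = (-3/4), and C = 11/6.

Canonical form: C = 11/6 times 1F0 with upper {-10}, lower {-}, x = -3/4. Verdict at x = -3/4: the binomial series (I4) matches (the 1F0 binomial series: exponent 10, x = -3/4). Its exact value is 3107227739/6291456.


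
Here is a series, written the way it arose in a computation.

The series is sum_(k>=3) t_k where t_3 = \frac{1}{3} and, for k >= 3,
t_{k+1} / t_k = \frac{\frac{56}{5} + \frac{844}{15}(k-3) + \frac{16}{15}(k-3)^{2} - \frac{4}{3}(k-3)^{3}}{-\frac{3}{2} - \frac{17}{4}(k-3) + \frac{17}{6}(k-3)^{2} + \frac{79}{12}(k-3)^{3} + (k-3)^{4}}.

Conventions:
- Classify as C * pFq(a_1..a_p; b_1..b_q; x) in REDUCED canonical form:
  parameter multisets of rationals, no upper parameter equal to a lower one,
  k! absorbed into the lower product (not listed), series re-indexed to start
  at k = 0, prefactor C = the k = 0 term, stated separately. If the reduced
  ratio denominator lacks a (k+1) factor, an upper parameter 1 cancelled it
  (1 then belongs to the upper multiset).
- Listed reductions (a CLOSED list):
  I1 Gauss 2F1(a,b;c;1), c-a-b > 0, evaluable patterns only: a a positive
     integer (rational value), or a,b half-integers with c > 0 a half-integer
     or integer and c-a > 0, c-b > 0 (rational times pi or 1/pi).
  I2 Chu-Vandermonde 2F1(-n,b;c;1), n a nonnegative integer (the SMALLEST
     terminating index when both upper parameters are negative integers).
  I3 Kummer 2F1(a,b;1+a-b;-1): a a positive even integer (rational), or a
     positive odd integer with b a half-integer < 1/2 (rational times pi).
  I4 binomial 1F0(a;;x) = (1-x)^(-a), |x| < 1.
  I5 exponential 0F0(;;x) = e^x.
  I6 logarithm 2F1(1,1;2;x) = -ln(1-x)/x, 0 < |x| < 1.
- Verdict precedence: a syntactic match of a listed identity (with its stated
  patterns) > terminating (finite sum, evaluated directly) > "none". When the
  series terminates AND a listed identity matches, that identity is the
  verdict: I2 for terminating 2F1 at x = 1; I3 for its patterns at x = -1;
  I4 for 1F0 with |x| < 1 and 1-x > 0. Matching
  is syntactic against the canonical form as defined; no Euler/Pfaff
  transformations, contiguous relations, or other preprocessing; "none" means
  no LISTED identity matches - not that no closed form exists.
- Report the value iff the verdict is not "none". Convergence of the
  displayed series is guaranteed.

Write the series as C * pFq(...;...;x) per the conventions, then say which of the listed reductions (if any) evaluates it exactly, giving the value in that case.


At argument -\frac{4}{3}: a 2F2 with upper {-7, \frac{1}{5}}, lower {-\frac{3}{4}, \frac{1}{3}}, scaled by C = \frac{1}{3}. Verdict: terminating - the sum ends at index 7 because -7 is a negative integer; exact evaluation follows. Exact value: -\frac{2846440030350359}{20150279296875}.

Key observation: from the first term \frac{1}{3}: roots of the ratio polynomials (C = 1/3) are the negated parameters.
Adjacent-term ratio: r(k) = -\frac{4}{3} * (k-7) (k+\frac{1}{5}) / [(k-\frac{3}{4}) (k+\frac{1}{3}) (k+1)] ; factor over Q: parameters, x = -\frac{4}{3}, and C = \frac{1}{3}.
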